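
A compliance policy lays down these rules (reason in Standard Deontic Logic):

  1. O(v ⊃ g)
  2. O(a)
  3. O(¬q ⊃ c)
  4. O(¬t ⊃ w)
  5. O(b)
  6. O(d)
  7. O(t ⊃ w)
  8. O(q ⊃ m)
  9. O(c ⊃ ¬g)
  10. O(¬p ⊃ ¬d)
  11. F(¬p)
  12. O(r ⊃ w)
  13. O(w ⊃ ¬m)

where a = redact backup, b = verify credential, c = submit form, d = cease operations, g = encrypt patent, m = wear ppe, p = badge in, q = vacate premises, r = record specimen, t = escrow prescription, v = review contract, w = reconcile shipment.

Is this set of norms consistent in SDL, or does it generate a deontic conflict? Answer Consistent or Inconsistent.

Premise 10 is O(¬p ⊃ ¬d), but O(¬p) is not derivable from the premises, so it does not yield O(¬d).
So O(¬d) is not derivable, and the apparent clash with O(d) does not arise.
A world satisfying every obligation exists (e.g. a=true, b=true, c=true, d=true, g=false, m=false, p=true, q=false, r=false, t=false, v=false, w=true); no atom is both obligatory and forbidden, so the set is consistent.

Consistent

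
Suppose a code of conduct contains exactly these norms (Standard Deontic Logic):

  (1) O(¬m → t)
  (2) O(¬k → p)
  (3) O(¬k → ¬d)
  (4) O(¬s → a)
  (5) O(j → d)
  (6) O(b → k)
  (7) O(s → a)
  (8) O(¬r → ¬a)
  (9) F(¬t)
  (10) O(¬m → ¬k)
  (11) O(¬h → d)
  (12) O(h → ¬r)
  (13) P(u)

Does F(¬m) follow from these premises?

Yes

Premises 4 and 7 are O(¬s → a) and O(s → a); every ideal world satisfies ¬s or s, so in either case a holds — hence O(a).
Premise 8 is O(¬r → ¬a); contrapositively O(a → r). Since O(a) holds, K gives O(r).
Premise 12 is O(h → ¬r); contrapositively O(r → ¬h). Since O(r) holds, K gives O(¬h).
Premise 11 is O(¬h → d); since O(¬h), deontic closure gives O(d).
Premise 3, O(¬k → ¬d), contraposes to O(d → k); with O(d) we get O(k).
Premise 10, O(¬m → ¬k), contraposes to O(k → m); with O(k) we get O(m).
Premises 1, 2, 5, 6, 9, 13 do not contribute to this derivation.
So O(m) holds, i.e. F(¬m). The claim follows.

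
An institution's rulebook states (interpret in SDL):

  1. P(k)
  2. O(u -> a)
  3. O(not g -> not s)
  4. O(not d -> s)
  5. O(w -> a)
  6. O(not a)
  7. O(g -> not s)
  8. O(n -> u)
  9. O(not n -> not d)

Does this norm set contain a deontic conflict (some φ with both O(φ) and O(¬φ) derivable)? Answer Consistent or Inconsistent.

Premises 7 and 3 cover both cases: O(g -> not s) and O(not g -> not s). Since g ∨ not g is a tautology, O(not s) follows.
Premise 4, O(not d -> s), contraposes to O(not s -> d); with O(not s) we get O(d).
Premise 9, O(not n -> not d), contraposes to O(d -> n); with O(d) we get O(n).
With premise 8, O(n -> u), the K-axiom yields O(u).
Premise 2 is O(u -> a); since O(u), deontic closure gives O(a).
But premise 6 directly asserts O(not a).
We now have both O(a) and O(not a) — a is simultaneously obligatory and forbidden, violating the D-axiom.

Inconsistent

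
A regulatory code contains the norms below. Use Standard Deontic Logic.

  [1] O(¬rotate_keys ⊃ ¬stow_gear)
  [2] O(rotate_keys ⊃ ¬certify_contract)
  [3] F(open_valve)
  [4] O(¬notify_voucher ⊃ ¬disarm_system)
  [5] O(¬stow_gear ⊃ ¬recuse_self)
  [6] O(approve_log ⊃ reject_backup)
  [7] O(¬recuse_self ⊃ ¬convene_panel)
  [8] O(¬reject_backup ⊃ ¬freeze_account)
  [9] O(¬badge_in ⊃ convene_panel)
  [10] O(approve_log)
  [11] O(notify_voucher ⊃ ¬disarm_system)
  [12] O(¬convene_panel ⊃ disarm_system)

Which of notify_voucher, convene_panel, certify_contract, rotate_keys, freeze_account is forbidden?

certify_contract

Premises 11 and 4 are O(notify_voucher ⊃ ¬disarm_system) and O(¬notify_voucher ⊃ ¬disarm_system); every ideal world satisfies notify_voucher or ¬notify_voucher, so in either case ¬disarm_system holds — hence O(¬disarm_system).
The contrapositive of premise 12 (O(¬convene_panel ⊃ disarm_system)) is O(¬disarm_system ⊃ convene_panel), and O(¬disarm_system) is already established, so O(convene_panel).
Premise 7 is O(¬recuse_self ⊃ ¬convene_panel); contrapositively O(convene_panel ⊃ recuse_self). Since O(convene_panel) holds, K gives O(recuse_self).
The contrapositive of premise 5 (O(¬stow_gear ⊃ ¬recuse_self)) is O(recuse_self ⊃ stow_gear), and O(recuse_self) is already established, so O(stow_gear).
Premise 1, O(¬rotate_keys ⊃ ¬stow_gear), contraposes to O(stow_gear ⊃ rotate_keys); with O(stow_gear) we get O(rotate_keys).
With premise 2, O(rotate_keys ⊃ ¬certify_contract), the K-axiom yields O(¬certify_contract).
So O(¬certify_contract) holds, i.e. certify_contract is forbidden. None of the other listed options is forbidden under the premises.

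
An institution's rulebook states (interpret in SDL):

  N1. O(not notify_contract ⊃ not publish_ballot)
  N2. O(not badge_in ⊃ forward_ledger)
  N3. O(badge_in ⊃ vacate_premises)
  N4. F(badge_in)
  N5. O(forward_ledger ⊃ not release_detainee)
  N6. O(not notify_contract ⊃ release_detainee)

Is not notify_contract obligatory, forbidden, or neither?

F(badge_in) at premise 4 means O(not badge_in).
From O(not badge_in) and premise 2, O(not badge_in ⊃ forward_ledger), we obtain O(forward_ledger).
From O(forward_ledger) and premise 5, O(forward_ledger ⊃ not release_detainee), we obtain O(not release_detainee).
The contrapositive of premise 6 (O(not notify_contract ⊃ release_detainee)) is O(not release_detainee ⊃ notify_contract), and O(not release_detainee) is already established, so O(notify_contract).
Premises 1, 3 do not contribute to this derivation.
Thus O(notify_contract), which is F(not notify_contract): not notify_contract is forbidden.

Forbidden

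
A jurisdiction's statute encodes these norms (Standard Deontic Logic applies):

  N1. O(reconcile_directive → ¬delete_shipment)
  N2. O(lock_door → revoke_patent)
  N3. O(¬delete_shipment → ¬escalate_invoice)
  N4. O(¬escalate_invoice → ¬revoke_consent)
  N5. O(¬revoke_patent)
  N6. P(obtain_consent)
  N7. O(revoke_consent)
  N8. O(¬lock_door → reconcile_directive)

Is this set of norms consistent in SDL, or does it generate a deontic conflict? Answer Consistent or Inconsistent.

Premise 7 states O(revoke_consent) outright.
The contrapositive of premise 4 (O(¬escalate_invoice → ¬revoke_consent)) is O(revoke_consent → escalate_invoice), and O(revoke_consent) is already established, so O(escalate_invoice).
Premise 3 is O(¬delete_shipment → ¬escalate_invoice); contrapositively O(escalate_invoice → delete_shipment). Since O(escalate_invoice) holds, K gives O(delete_shipment).
Premise 1 is O(reconcile_directive → ¬delete_shipment); contrapositively O(delete_shipment → ¬reconcile_directive). Since O(delete_shipment) holds, K gives O(¬reconcile_directive).
Premise 8 is O(¬lock_door → reconcile_directive); contrapositively O(¬reconcile_directive → lock_door). Since O(¬reconcile_directive) holds, K gives O(lock_door).
Premise 2 is O(lock_door → revoke_patent); since O(lock_door), deontic closure gives O(revoke_patent).
Yet premise 5 states O(¬revoke_patent).
We now have both O(revoke_patent) and O(¬revoke_patent) — revoke_patent is simultaneously obligatory and forbidden, violating the D-axiom.

Inconsistent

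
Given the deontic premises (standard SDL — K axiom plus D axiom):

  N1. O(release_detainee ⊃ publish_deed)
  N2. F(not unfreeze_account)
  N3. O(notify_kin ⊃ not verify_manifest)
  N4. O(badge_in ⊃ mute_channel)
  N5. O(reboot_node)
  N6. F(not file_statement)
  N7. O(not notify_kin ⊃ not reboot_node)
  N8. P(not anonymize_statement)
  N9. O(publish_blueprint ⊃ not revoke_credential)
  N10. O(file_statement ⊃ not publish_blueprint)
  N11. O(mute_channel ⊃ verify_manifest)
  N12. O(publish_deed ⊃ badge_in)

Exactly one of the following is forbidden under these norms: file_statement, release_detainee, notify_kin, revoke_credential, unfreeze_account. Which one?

release_detainee

Premise 5 gives O(reboot_node).
Premise 7, O(not notify_kin ⊃ not reboot_node), contraposes to O(reboot_node ⊃ notify_kin); with O(reboot_node) we get O(notify_kin).
Premise 3 is O(notify_kin ⊃ not verify_manifest); since O(notify_kin), deontic closure gives O(not verify_manifest).
The contrapositive of premise 11 (O(mute_channel ⊃ verify_manifest)) is O(not verify_manifest ⊃ not mute_channel), and O(not verify_manifest) is already established, so O(not mute_channel).
Premise 4 is O(badge_in ⊃ mute_channel); contrapositively O(not mute_channel ⊃ not badge_in). Since O(not mute_channel) holds, K gives O(not badge_in).
Premise 12 is O(publish_deed ⊃ badge_in); contrapositively O(not badge_in ⊃ not publish_deed). Since O(not badge_in) holds, K gives O(not publish_deed).
Premise 1, O(release_detainee ⊃ publish_deed), contraposes to O(not publish_deed ⊃ not release_detainee); with O(not publish_deed) we get O(not release_detainee).
So O(not release_detainee) holds, i.e. release_detainee is forbidden. None of the other listed options is forbidden under the premises.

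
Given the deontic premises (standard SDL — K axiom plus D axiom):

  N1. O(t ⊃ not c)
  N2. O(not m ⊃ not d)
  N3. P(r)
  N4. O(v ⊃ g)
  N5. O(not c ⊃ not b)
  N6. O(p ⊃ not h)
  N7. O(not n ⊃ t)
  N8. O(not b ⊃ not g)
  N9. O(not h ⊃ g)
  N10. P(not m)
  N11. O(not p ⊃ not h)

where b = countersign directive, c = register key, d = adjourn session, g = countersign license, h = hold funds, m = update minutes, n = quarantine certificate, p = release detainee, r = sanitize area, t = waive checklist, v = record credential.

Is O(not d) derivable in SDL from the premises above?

No

Premise 2 is O(not m ⊃ not d), but O(not m) is not derivable from the premises (the permission P(not m) asserts only not O(m), not O(not m)), so it does not yield O(not d).
No other premise forces O(not d). An ideal world satisfying every premise can still have not d false, so O(not d) is not derivable.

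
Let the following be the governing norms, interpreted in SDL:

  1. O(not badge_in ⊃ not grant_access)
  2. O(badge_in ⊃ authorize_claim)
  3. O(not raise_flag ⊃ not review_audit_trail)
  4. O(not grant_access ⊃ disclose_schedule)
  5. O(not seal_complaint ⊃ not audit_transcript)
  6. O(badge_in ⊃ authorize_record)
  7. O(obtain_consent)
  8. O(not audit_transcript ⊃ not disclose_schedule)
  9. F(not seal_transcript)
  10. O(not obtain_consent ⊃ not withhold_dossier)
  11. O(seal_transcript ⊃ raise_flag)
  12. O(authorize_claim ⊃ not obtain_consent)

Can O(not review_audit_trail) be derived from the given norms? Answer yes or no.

No

Premise 3 is O(not raise_flag ⊃ not review_audit_trail), but O(not raise_flag) is not derivable from the premises, so it does not yield O(not review_audit_trail).
No other premise forces O(not review_audit_trail). An ideal world satisfying every premise can still have not review_audit_trail false, so O(not review_audit_trail) is not derivable.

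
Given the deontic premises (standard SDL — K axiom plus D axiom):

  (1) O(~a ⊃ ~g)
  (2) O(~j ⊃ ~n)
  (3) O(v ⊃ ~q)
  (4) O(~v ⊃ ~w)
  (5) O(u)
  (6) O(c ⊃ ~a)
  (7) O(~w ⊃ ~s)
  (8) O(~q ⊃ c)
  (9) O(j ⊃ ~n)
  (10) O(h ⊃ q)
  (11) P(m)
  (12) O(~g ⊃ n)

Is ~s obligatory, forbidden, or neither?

Obligatory

By case analysis on j: premise 9 gives O(j ⊃ ~n) and premise 2 gives O(~j ⊃ ~n), so O(~n) either way.
Premise 12, O(~g ⊃ n), contraposes to O(~n ⊃ g); with O(~n) we get O(g).
The contrapositive of premise 1 (O(~a ⊃ ~g)) is O(g ⊃ a), and O(g) is already established, so O(a).
Premise 6 is O(c ⊃ ~a); contrapositively O(a ⊃ ~c). Since O(a) holds, K gives O(~c).
Premise 8 is O(~q ⊃ c); contrapositively O(~c ⊃ q). Since O(~c) holds, K gives O(q).
Premise 3 is O(v ⊃ ~q); contrapositively O(q ⊃ ~v). Since O(q) holds, K gives O(~v).
With premise 4, O(~v ⊃ ~w), the K-axiom yields O(~w).
Premise 7 is O(~w ⊃ ~s); since O(~w), deontic closure gives O(~s).
Premises 5, 10, 11 do not contribute to this derivation.
Hence ~s is obligatory.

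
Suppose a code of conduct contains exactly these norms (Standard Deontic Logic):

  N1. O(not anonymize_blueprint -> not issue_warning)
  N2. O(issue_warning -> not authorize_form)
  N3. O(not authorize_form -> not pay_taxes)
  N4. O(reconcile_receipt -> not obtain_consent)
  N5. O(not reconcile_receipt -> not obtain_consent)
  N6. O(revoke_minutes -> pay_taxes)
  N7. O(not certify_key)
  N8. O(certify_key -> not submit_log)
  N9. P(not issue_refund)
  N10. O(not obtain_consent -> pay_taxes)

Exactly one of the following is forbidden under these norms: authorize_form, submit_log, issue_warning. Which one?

issue_warning

By case analysis on reconcile_receipt: premise 4 gives O(reconcile_receipt -> not obtain_consent) and premise 5 gives O(not reconcile_receipt -> not obtain_consent), so O(not obtain_consent) either way.
From O(not obtain_consent) and premise 10, O(not obtain_consent -> pay_taxes), we obtain O(pay_taxes).
The contrapositive of premise 3 (O(not authorize_form -> not pay_taxes)) is O(pay_taxes -> authorize_form), and O(pay_taxes) is already established, so O(authorize_form).
Premise 2, O(issue_warning -> not authorize_form), contraposes to O(authorize_form -> not issue_warning); with O(authorize_form) we get O(not issue_warning).
So O(not issue_warning) holds, i.e. issue_warning is forbidden. None of the other listed options is forbidden under the premises.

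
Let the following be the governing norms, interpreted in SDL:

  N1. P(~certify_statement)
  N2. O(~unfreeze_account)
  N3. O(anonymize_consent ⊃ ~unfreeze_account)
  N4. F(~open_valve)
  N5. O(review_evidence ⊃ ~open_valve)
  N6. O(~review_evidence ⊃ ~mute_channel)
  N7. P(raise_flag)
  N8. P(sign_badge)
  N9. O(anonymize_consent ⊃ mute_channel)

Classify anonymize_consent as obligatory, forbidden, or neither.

F(~open_valve) at premise 4 means O(open_valve).
Premise 5 is O(review_evidence ⊃ ~open_valve); contrapositively O(open_valve ⊃ ~review_evidence). Since O(open_valve) holds, K gives O(~review_evidence).
With premise 6, O(~review_evidence ⊃ ~mute_channel), the K-axiom yields O(~mute_channel).
Premise 9 is O(anonymize_consent ⊃ mute_channel); contrapositively O(~mute_channel ⊃ ~anonymize_consent). Since O(~mute_channel) holds, K gives O(~anonymize_consent).
Premises 1, 2, 3, 7, 8 do not contribute to this derivation.
Thus O(~anonymize_consent), which is F(anonymize_consent): anonymize_consent is forbidden.

Forbidden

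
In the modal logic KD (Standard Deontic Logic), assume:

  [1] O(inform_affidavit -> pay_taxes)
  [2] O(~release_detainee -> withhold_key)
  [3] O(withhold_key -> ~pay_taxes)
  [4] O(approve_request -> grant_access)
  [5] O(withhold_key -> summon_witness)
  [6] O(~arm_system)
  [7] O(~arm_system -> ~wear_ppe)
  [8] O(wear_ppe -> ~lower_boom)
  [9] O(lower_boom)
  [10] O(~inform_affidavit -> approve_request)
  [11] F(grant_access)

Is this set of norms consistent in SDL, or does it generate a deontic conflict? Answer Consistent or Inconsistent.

Premise 8 is O(wear_ppe -> ~lower_boom), but O(wear_ppe) is not derivable from the premises, so it does not yield O(~lower_boom).
So O(~lower_boom) is not derivable, and the apparent clash with O(lower_boom) does not arise.
A world satisfying every obligation exists (e.g. approve_request=false, arm_system=false, grant_access=false, inform_affidavit=true, lower_boom=true, pay_taxes=true, release_detainee=true, summon_witness=false, wear_ppe=false, withhold_key=false); no atom is both obligatory and forbidden, so the set is consistent.

Consistent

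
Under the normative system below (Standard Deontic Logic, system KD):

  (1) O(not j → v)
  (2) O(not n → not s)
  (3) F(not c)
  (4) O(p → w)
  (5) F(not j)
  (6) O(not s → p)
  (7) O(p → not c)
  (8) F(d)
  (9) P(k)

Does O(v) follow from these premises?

No

Premise 1 is O(not j → v), but O(not j) is not derivable from the premises, so it does not yield O(v).
No other premise forces O(v). An ideal world satisfying every premise can still have v false, so O(v) is not derivable.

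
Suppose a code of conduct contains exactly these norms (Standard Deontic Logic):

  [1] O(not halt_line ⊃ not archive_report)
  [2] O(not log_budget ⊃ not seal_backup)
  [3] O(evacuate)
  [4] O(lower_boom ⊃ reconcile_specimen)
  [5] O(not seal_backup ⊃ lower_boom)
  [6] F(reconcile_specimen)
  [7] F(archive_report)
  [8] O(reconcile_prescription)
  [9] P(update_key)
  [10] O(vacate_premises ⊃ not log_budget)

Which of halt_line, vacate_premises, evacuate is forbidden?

Premise 6 is F(reconcile_specimen), i.e. O(not reconcile_specimen).
Premise 4 is O(lower_boom ⊃ reconcile_specimen); contrapositively O(not reconcile_specimen ⊃ not lower_boom). Since O(not reconcile_specimen) holds, K gives O(not lower_boom).
Premise 5, O(not seal_backup ⊃ lower_boom), contraposes to O(not lower_boom ⊃ seal_backup); with O(not lower_boom) we get O(seal_backup).
The contrapositive of premise 2 (O(not log_budget ⊃ not seal_backup)) is O(seal_backup ⊃ log_budget), and O(seal_backup) is already established, so O(log_budget).
Premise 10 is O(vacate_premises ⊃ not log_budget); contrapositively O(log_budget ⊃ not vacate_premises). Since O(log_budget) holds, K gives O(not vacate_premises).
So O(not vacate_premises) holds, i.e. vacate_premises is forbidden. None of the other listed options is forbidden under the premises.

vacate_premises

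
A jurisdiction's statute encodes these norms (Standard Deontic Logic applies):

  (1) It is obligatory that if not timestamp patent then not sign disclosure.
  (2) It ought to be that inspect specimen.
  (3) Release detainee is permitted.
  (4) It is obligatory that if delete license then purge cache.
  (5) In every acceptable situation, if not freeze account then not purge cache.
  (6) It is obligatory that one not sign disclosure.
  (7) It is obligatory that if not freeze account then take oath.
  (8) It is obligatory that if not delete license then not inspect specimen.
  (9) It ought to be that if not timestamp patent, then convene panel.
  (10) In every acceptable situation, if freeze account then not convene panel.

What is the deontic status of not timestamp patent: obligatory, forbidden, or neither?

Premise 2 states O(inspect_specimen) outright.
Premise 8, O(¬delete_license → ¬inspect_specimen), contraposes to O(inspect_specimen → delete_license); with O(inspect_specimen) we get O(delete_license).
From O(delete_license) and premise 4, O(delete_license → purge_cache), we obtain O(purge_cache).
Premise 5 is O(¬freeze_account → ¬purge_cache); contrapositively O(purge_cache → freeze_account). Since O(purge_cache) holds, K gives O(freeze_account).
With premise 10, O(freeze_account → ¬convene_panel), the K-axiom yields O(¬convene_panel).
The contrapositive of premise 9 (O(¬timestamp_patent → convene_panel)) is O(¬convene_panel → timestamp_patent), and O(¬convene_panel) is already established, so O(timestamp_patent).
Premises 1, 3, 6, 7 do not contribute to this derivation.
Thus O(timestamp_patent), which is F(¬timestamp_patent): ¬timestamp_patent is forbidden.

Forbidden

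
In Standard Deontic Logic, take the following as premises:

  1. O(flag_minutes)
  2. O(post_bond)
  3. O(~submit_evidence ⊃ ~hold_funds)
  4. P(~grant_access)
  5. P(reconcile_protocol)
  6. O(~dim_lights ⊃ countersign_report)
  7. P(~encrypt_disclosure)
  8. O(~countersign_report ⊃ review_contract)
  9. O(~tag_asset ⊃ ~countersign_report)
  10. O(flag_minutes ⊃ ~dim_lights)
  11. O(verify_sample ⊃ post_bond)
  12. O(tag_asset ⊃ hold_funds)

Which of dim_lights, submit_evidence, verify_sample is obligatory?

Premise 1 gives O(flag_minutes).
Premise 10 is O(flag_minutes ⊃ ~dim_lights); since O(flag_minutes), deontic closure gives O(~dim_lights).
Premise 6 is O(~dim_lights ⊃ countersign_report); since O(~dim_lights), deontic closure gives O(countersign_report).
Premise 9, O(~tag_asset ⊃ ~countersign_report), contraposes to O(countersign_report ⊃ tag_asset); with O(countersign_report) we get O(tag_asset).
Premise 12 is O(tag_asset ⊃ hold_funds); since O(tag_asset), deontic closure gives O(hold_funds).
Premise 3, O(~submit_evidence ⊃ ~hold_funds), contraposes to O(hold_funds ⊃ submit_evidence); with O(hold_funds) we get O(submit_evidence).
So O(submit_evidence) holds — submit_evidence is obligatory. None of the other listed options is made obligatory by any chain of premises.

submit_evidence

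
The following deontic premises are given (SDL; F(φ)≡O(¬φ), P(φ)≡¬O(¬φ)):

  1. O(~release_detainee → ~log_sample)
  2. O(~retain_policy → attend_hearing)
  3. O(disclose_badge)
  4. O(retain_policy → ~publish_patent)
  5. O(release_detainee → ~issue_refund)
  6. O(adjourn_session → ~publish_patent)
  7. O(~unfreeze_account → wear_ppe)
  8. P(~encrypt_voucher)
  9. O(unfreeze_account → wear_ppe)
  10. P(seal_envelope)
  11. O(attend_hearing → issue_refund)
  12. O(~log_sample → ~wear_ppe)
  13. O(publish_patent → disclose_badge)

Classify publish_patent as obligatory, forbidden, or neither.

Forbidden

Premises 9 and 7 are O(unfreeze_account → wear_ppe) and O(~unfreeze_account → wear_ppe); every ideal world satisfies unfreeze_account or ~unfreeze_account, so in either case wear_ppe holds — hence O(wear_ppe).
Premise 12, O(~log_sample → ~wear_ppe), contraposes to O(wear_ppe → log_sample); with O(wear_ppe) we get O(log_sample).
Premise 1 is O(~release_detainee → ~log_sample); contrapositively O(log_sample → release_detainee). Since O(log_sample) holds, K gives O(release_detainee).
Applying K to premise 5 (O(release_detainee → ~issue_refund)) and O(release_detainee) yields O(~issue_refund).
The contrapositive of premise 11 (O(attend_hearing → issue_refund)) is O(~issue_refund → ~attend_hearing), and O(~issue_refund) is already established, so O(~attend_hearing).
Premise 2 is O(~retain_policy → attend_hearing); contrapositively O(~attend_hearing → retain_policy). Since O(~attend_hearing) holds, K gives O(retain_policy).
With premise 4, O(retain_policy → ~publish_patent), the K-axiom yields O(~publish_patent).
Premises 3, 6, 8, 10, 13 do not contribute to this derivation.
Thus O(~publish_patent), which is F(publish_patent): publish_patent is forbidden.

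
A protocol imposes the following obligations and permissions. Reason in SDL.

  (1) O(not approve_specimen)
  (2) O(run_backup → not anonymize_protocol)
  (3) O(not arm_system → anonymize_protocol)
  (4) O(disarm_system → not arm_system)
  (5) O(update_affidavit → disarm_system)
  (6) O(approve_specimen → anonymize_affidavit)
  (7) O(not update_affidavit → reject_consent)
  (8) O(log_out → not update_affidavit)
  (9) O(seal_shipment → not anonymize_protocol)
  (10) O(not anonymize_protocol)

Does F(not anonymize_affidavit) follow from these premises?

Premise 6 is O(approve_specimen → anonymize_affidavit), but O(approve_specimen) is not derivable from the premises, so it does not yield O(anonymize_affidavit).
No other premise forces O(anonymize_affidavit). An ideal world satisfying every premise can still have not anonymize_affidavit true, so F(not anonymize_affidavit) is not derivable.

No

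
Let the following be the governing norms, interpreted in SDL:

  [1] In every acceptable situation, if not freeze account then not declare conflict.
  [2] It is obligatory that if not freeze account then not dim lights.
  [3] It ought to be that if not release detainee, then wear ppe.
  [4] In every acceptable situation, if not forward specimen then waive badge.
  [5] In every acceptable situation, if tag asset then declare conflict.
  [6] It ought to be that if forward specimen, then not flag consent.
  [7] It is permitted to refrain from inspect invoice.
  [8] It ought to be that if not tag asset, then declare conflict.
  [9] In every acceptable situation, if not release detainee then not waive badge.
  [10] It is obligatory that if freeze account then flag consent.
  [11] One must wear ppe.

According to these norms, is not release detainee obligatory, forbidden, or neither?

Forbidden

Premises 5 and 8 are O(tag_asset → declare_conflict) and O(¬tag_asset → declare_conflict); every ideal world satisfies tag_asset or ¬tag_asset, so in either case declare_conflict holds — hence O(declare_conflict).
Premise 1 is O(¬freeze_account → ¬declare_conflict); contrapositively O(declare_conflict → freeze_account). Since O(declare_conflict) holds, K gives O(freeze_account).
Applying K to premise 10 (O(freeze_account → flag_consent)) and O(freeze_account) yields O(flag_consent).
The contrapositive of premise 6 (O(forward_specimen → ¬flag_consent)) is O(flag_consent → ¬forward_specimen), and O(flag_consent) is already established, so O(¬forward_specimen).
From O(¬forward_specimen) and premise 4, O(¬forward_specimen → waive_badge), we obtain O(waive_badge).
Premise 9, O(¬release_detainee → ¬waive_badge), contraposes to O(waive_badge → release_detainee); with O(waive_badge) we get O(release_detainee).
Premises 2, 3, 7, 11 do not contribute to this derivation.
Thus O(release_detainee), which is F(¬release_detainee): ¬release_detainee is forbidden.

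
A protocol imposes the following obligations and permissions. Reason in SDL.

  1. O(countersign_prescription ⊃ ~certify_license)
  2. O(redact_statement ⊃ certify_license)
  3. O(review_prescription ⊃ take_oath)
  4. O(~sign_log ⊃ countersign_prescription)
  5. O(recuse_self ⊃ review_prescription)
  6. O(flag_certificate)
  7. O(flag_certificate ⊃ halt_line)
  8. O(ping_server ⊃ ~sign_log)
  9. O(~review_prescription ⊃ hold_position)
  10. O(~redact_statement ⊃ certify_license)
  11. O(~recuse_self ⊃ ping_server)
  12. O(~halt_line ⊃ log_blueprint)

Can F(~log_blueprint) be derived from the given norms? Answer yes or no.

Premise 12 is O(~halt_line ⊃ log_blueprint), but O(~halt_line) is not derivable from the premises, so it does not yield O(log_blueprint).
No other premise forces O(log_blueprint). An ideal world satisfying every premise can still have ~log_blueprint true, so F(~log_blueprint) is not derivable.

No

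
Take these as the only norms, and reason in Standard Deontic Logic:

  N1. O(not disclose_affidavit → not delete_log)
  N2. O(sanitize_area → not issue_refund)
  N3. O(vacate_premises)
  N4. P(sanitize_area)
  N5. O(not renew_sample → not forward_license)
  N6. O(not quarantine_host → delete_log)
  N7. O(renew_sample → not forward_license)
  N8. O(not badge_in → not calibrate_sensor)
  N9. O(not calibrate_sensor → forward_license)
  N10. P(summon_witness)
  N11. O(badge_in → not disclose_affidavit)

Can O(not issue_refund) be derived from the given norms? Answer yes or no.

Premise 2 is O(sanitize_area → not issue_refund), but O(sanitize_area) is not derivable from the premises (the permission P(sanitize_area) asserts only not O(not sanitize_area), not O(sanitize_area)), so it does not yield O(not issue_refund).
No other premise forces O(not issue_refund). An ideal world satisfying every premise can still have not issue_refund false, so O(not issue_refund) is not derivable.

No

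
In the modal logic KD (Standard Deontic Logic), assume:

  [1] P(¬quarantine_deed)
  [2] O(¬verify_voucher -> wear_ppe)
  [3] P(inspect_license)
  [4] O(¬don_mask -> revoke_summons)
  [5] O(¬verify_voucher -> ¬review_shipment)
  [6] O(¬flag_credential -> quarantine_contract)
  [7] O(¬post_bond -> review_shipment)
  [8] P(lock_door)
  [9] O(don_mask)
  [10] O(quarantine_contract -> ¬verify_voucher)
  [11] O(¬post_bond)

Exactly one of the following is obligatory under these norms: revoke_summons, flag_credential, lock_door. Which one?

flag_credential

From premise 11 we have O(¬post_bond).
Premise 7 is O(¬post_bond -> review_shipment); since O(¬post_bond), deontic closure gives O(review_shipment).
Premise 5, O(¬verify_voucher -> ¬review_shipment), contraposes to O(review_shipment -> verify_voucher); with O(review_shipment) we get O(verify_voucher).
Premise 10 is O(quarantine_contract -> ¬verify_voucher); contrapositively O(verify_voucher -> ¬quarantine_contract). Since O(verify_voucher) holds, K gives O(¬quarantine_contract).
Premise 6 is O(¬flag_credential -> quarantine_contract); contrapositively O(¬quarantine_contract -> flag_credential). Since O(¬quarantine_contract) holds, K gives O(flag_credential).
So O(flag_credential) holds — flag_credential is obligatory. None of the other listed options is made obligatory by any chain of premises.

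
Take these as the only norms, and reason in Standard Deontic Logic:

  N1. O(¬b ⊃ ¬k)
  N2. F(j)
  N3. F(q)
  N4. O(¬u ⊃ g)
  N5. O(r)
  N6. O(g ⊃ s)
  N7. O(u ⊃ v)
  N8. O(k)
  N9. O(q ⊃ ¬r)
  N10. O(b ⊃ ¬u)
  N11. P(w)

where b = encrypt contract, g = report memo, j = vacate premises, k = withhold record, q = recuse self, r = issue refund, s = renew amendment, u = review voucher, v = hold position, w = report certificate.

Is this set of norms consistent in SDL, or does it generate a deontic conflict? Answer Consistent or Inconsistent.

Consistent

Premise 9 is O(q ⊃ ¬r), but O(q) is not derivable from the premises, so it does not yield O(¬r).
So O(¬r) is not derivable, and the apparent clash with O(r) does not arise.
A world satisfying every obligation exists (e.g. b=true, g=true, j=false, k=true, q=false, r=true, s=true, u=false, v=false, w=false); no atom is both obligatory and forbidden, so the set is consistent.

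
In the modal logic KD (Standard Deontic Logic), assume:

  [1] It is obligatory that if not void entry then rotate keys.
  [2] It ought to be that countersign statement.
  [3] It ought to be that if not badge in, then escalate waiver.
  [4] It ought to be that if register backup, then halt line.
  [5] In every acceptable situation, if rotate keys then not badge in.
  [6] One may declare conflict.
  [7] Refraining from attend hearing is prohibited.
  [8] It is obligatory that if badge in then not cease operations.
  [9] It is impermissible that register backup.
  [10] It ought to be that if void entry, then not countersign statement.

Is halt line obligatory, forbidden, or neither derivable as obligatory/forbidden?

Neither

Premise 4 is O(register_backup → halt_line), but O(register_backup) is not derivable from the premises, so it does not yield O(halt_line).
No premise or chain of K-axiom applications forces O(halt_line), and none forces O(¬halt_line). So halt_line is neither obligatory nor forbidden under these norms.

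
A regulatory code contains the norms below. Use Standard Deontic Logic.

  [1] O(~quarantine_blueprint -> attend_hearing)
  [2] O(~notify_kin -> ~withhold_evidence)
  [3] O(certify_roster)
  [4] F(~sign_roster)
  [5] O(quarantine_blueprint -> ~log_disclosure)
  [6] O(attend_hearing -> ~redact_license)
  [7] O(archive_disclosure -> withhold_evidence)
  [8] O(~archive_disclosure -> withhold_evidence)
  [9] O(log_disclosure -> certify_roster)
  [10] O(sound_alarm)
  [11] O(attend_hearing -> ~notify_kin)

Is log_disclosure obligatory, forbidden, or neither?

Forbidden

Premises 7 and 8 cover both cases: O(archive_disclosure -> withhold_evidence) and O(~archive_disclosure -> withhold_evidence). Since archive_disclosure ∨ ~archive_disclosure is a tautology, O(withhold_evidence) follows.
The contrapositive of premise 2 (O(~notify_kin -> ~withhold_evidence)) is O(withhold_evidence -> notify_kin), and O(withhold_evidence) is already established, so O(notify_kin).
Premise 11 is O(attend_hearing -> ~notify_kin); contrapositively O(notify_kin -> ~attend_hearing). Since O(notify_kin) holds, K gives O(~attend_hearing).
The contrapositive of premise 1 (O(~quarantine_blueprint -> attend_hearing)) is O(~attend_hearing -> quarantine_blueprint), and O(~attend_hearing) is already established, so O(quarantine_blueprint).
From O(quarantine_blueprint) and premise 5, O(quarantine_blueprint -> ~log_disclosure), we obtain O(~log_disclosure).
Premises 3, 4, 6, 9, 10 do not contribute to this derivation.
Thus O(~log_disclosure), which is F(log_disclosure): log_disclosure is forbidden.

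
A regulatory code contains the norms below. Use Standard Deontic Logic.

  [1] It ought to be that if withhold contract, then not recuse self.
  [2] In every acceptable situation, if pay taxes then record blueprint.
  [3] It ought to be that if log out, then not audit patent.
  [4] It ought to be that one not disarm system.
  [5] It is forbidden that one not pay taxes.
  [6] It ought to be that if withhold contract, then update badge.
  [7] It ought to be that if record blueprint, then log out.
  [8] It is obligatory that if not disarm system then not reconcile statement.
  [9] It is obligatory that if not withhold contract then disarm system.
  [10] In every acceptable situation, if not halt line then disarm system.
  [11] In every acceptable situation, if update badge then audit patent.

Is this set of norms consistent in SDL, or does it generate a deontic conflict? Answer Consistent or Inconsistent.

Premise 5 is F(¬pay_taxes), i.e. O(pay_taxes).
From O(pay_taxes) and premise 2, O(pay_taxes → record_blueprint), we obtain O(record_blueprint).
Applying K to premise 7 (O(record_blueprint → log_out)) and O(record_blueprint) yields O(log_out).
From O(log_out) and premise 3, O(log_out → ¬audit_patent), we obtain O(¬audit_patent).
Premise 11 is O(update_badge → audit_patent); contrapositively O(¬audit_patent → ¬update_badge). Since O(¬audit_patent) holds, K gives O(¬update_badge).
Premise 6, O(withhold_contract → update_badge), contraposes to O(¬update_badge → ¬withhold_contract); with O(¬update_badge) we get O(¬withhold_contract).
From O(¬withhold_contract) and premise 9, O(¬withhold_contract → disarm_system), we obtain O(disarm_system).
Yet premise 4 states O(¬disarm_system).
We now have both O(disarm_system) and O(¬disarm_system) — disarm_system is simultaneously obligatory and forbidden, violating the D-axiom.

Inconsistent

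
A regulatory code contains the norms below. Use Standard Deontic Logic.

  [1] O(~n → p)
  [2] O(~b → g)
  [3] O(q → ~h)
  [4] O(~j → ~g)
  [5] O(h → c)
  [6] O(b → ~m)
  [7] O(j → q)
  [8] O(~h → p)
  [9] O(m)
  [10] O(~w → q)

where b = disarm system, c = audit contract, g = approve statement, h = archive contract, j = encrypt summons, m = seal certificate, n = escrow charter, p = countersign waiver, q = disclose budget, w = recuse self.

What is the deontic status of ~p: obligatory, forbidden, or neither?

Premise 9 gives O(m).
Premise 6 is O(b → ~m); contrapositively O(m → ~b). Since O(m) holds, K gives O(~b).
With premise 2, O(~b → g), the K-axiom yields O(g).
Premise 4, O(~j → ~g), contraposes to O(g → j); with O(g) we get O(j).
With premise 7, O(j → q), the K-axiom yields O(q).
Applying K to premise 3 (O(q → ~h)) and O(q) yields O(~h).
From O(~h) and premise 8, O(~h → p), we obtain O(p).
Premises 1, 5, 10 do not contribute to this derivation.
Thus O(p), which is F(~p): ~p is forbidden.

Forbidden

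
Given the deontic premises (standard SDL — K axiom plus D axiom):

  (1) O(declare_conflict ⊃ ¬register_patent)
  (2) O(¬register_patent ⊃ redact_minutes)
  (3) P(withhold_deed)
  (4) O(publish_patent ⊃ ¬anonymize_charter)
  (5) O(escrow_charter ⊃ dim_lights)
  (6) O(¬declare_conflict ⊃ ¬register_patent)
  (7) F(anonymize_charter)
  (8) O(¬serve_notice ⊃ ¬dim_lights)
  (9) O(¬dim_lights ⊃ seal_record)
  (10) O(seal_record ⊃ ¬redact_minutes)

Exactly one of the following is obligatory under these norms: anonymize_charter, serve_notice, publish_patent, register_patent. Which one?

Premises 6 and 1 cover both cases: O(¬declare_conflict ⊃ ¬register_patent) and O(declare_conflict ⊃ ¬register_patent). Since ¬declare_conflict ∨ declare_conflict is a tautology, O(¬register_patent) follows.
From O(¬register_patent) and premise 2, O(¬register_patent ⊃ redact_minutes), we obtain O(redact_minutes).
The contrapositive of premise 10 (O(seal_record ⊃ ¬redact_minutes)) is O(redact_minutes ⊃ ¬seal_record), and O(redact_minutes) is already established, so O(¬seal_record).
Premise 9 is O(¬dim_lights ⊃ seal_record); contrapositively O(¬seal_record ⊃ dim_lights). Since O(¬seal_record) holds, K gives O(dim_lights).
Premise 8, O(¬serve_notice ⊃ ¬dim_lights), contraposes to O(dim_lights ⊃ serve_notice); with O(dim_lights) we get O(serve_notice).
So O(serve_notice) holds — serve_notice is obligatory. None of the other listed options is made obligatory by any chain of premises.

serve_notice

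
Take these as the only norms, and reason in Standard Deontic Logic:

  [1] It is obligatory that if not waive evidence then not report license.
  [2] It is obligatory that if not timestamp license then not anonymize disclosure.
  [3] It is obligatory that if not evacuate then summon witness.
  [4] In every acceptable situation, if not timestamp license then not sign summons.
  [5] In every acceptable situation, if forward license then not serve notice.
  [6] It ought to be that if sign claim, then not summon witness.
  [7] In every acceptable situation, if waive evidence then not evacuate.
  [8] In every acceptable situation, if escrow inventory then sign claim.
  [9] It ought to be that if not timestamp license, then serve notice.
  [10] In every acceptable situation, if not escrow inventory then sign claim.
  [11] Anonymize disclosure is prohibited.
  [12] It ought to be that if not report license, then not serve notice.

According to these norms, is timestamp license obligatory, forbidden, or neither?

By case analysis on escrow_inventory: premise 8 gives O(escrow_inventory → sign_claim) and premise 10 gives O(¬escrow_inventory → sign_claim), so O(sign_claim) either way.
Premise 6 is O(sign_claim → ¬summon_witness); since O(sign_claim), deontic closure gives O(¬summon_witness).
Premise 3 is O(¬evacuate → summon_witness); contrapositively O(¬summon_witness → evacuate). Since O(¬summon_witness) holds, K gives O(evacuate).
The contrapositive of premise 7 (O(waive_evidence → ¬evacuate)) is O(evacuate → ¬waive_evidence), and O(evacuate) is already established, so O(¬waive_evidence).
From O(¬waive_evidence) and premise 1, O(¬waive_evidence → ¬report_license), we obtain O(¬report_license).
With premise 12, O(¬report_license → ¬serve_notice), the K-axiom yields O(¬serve_notice).
Premise 9, O(¬timestamp_license → serve_notice), contraposes to O(¬serve_notice → timestamp_license); with O(¬serve_notice) we get O(timestamp_license).
Premises 2, 4, 5, 11 do not contribute to this derivation.
Hence timestamp_license is obligatory.

Obligatory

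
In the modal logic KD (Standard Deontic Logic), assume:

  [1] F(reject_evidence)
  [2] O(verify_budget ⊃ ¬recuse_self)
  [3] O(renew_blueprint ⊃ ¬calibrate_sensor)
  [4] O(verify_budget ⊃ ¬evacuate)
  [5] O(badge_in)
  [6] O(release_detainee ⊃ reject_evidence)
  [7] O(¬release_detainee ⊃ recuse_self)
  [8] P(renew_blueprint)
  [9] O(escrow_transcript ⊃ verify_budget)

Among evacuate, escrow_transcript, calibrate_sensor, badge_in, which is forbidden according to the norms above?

escrow_transcript

Premise 1 is F(reject_evidence), i.e. O(¬reject_evidence).
The contrapositive of premise 6 (O(release_detainee ⊃ reject_evidence)) is O(¬reject_evidence ⊃ ¬release_detainee), and O(¬reject_evidence) is already established, so O(¬release_detainee).
Applying K to premise 7 (O(¬release_detainee ⊃ recuse_self)) and O(¬release_detainee) yields O(recuse_self).
Premise 2, O(verify_budget ⊃ ¬recuse_self), contraposes to O(recuse_self ⊃ ¬verify_budget); with O(recuse_self) we get O(¬verify_budget).
The contrapositive of premise 9 (O(escrow_transcript ⊃ verify_budget)) is O(¬verify_budget ⊃ ¬escrow_transcript), and O(¬verify_budget) is already established, so O(¬escrow_transcript).
So O(¬escrow_transcript) holds, i.e. escrow_transcript is forbidden. None of the other listed options is forbidden under the premises.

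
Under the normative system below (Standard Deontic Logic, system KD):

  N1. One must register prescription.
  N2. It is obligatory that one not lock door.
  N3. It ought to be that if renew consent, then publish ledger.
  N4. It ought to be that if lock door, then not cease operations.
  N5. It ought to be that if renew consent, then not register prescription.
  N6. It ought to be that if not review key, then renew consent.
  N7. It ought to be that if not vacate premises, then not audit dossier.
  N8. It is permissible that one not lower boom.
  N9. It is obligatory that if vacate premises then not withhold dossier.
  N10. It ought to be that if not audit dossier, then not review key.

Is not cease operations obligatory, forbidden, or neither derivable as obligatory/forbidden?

Neither

Premise 4 is O(lock_door → ¬cease_operations), but O(lock_door) is not derivable from the premises, so it does not yield O(¬cease_operations).
No premise or chain of K-axiom applications forces O(¬cease_operations), and none forces O(cease_operations). So ¬cease_operations is neither obligatory nor forbidden under these norms.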